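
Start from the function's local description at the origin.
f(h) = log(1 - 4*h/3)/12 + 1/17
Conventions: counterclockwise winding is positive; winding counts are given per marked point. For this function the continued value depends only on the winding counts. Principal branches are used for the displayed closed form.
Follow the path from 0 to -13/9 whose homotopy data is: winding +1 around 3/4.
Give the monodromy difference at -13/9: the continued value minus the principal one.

The rational part is single-valued and drops out of the difference; each branch term changes only by its own monodromy.
(1/12)*log(1 - h/(3/4)): each positive loop around 3/4 adds 2*pi*i to the log, so winding +1 contributes (1/12)*(1)*2*pi*i = (1/6)*pi*i.
Summing the contributions at h = -13/9 gives (1/6)*pi*i.

Continued minus principal equals (1/6)*pi*i.


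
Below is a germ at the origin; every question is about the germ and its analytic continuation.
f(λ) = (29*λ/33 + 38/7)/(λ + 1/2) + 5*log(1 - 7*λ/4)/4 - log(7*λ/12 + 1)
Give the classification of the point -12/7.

The point is a logarithmic branch point.

The term (-1)*log(1 - λ/(-12/7)) has argument 1 - -12/7/(-12/7) = 0 at -12/7: a logarithmic (infinitely-sheeted) branch point; the remaining terms are analytic or single-valued there.


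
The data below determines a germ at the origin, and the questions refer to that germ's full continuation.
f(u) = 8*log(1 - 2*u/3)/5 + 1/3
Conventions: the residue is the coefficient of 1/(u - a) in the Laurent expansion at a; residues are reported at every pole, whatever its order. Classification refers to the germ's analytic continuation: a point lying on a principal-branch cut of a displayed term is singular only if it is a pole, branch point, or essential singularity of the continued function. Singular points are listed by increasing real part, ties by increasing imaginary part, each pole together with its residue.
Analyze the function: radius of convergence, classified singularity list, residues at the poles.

Radius of convergence at 0: 3/2.
At 3/2: a logarithmic branch point.

Branch term (8/5)*log(1 - u/(3/2)): its argument vanishes at u = 3/2, a logarithmic branch point, modulus 3/2.
The radius of convergence is the smallest modulus among the singular points: 3/2.


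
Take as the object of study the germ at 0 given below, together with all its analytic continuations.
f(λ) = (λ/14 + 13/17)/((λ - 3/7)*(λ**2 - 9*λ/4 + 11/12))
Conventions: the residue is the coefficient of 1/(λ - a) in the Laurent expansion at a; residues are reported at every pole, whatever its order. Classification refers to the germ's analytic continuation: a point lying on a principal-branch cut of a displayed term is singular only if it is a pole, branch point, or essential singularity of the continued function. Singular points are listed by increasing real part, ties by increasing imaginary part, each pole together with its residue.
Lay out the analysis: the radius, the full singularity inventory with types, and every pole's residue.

Denominator factor (λ**2 - 9*λ/4 + 11/12): discriminant 67/48, real irrational roots 9/8 + (1/24)*sqrt(201) and 9/8 - (1/24)*sqrt(201); poles of order 1, moduli 9/8 + (1/24)*sqrt(201) and 9/8 - (1/24)*sqrt(201).
Denominator factor (λ - 3/7): pole of order 1 at 3/7, modulus 3/7.
The radius of convergence is the smallest modulus among the singular points: 3/7.
At the order-1 pole 3/7 set g(λ) = (λ - (3/7))*f(λ) = (λ/14 + 13/17)/(λ**2 - 9*λ/4 + 11/12).
Simple pole: residue = g(a) at a = 3/7, which is 795/136.
The factor λ**2 - 9*λ/4 + 11/12 splits as (λ - a)(λ - a') with a = 9/8 - (1/24)*sqrt(201), a' = 9/8 + (1/24)*sqrt(201). At the order-1 pole a set g(λ) = (λ - a)*f(λ) = [(λ/14 + 13/17)/(λ - 3/7)] / (λ - a').
Simple pole: residue = g(a) at a = 9/8 - (1/24)*sqrt(201), which is -795/272 - (4507/18224)*sqrt(201).
The factor λ**2 - 9*λ/4 + 11/12 splits as (λ - a)(λ - a') with a = 9/8 + (1/24)*sqrt(201), a' = 9/8 - (1/24)*sqrt(201). At the order-1 pole a set g(λ) = (λ - a)*f(λ) = [(λ/14 + 13/17)/(λ - 3/7)] / (λ - a').
Simple pole: residue = g(a) at a = 9/8 + (1/24)*sqrt(201), which is -795/272 + (4507/18224)*sqrt(201).
List the singular points by increasing real part (a conjugate pair: the negative imaginary part first).

Radius of convergence at 0: 3/7.
At 3/7: a pole of order 1; residue 795/136.
At 9/8 - (1/24)*sqrt(201): a pole of order 1; residue -795/272 - (4507/18224)*sqrt(201).
At 9/8 + (1/24)*sqrt(201): a pole of order 1; residue -795/272 + (4507/18224)*sqrt(201).


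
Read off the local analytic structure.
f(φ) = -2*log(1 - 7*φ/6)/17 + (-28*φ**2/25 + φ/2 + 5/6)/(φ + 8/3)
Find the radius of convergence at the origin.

The radius of convergence is 6/7.

Denominator factor (φ + 8/3): pole of order 1 at -8/3, modulus 8/3.
Branch term (-2/17)*log(1 - φ/(6/7)): its argument vanishes at φ = 6/7, a logarithmic branch point, modulus 6/7.
The radius of convergence is the smallest modulus among the singular points: 6/7.


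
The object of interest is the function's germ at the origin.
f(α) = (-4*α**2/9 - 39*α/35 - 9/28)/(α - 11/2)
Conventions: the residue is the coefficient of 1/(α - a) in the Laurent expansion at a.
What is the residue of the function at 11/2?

The residue is -3581/180.

At the order-1 pole 11/2 set g(α) = (α - (11/2))*f(α) = -4*α**2/9 - 39*α/35 - 9/28.
Simple pole: residue = g(a) at a = 11/2, which is -3581/180.


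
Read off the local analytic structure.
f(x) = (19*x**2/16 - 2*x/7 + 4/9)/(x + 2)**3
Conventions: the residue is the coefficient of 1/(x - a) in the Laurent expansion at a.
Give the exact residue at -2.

At the order-3 pole -2 set g(x) = (x - (-2))^3*f(x) = 19*x**2/16 - 2*x/7 + 4/9.
Order-3 pole: residue = g''(a)/2; g''(-2) = 19/8, so the residue is 19/16.

The residue is 19/16.


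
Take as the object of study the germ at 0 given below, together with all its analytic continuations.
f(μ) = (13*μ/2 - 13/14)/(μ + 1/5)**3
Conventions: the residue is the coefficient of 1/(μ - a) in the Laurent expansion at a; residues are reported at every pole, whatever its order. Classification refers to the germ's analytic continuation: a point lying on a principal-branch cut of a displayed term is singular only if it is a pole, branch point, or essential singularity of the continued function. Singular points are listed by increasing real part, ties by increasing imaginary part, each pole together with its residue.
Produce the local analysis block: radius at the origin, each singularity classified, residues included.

Denominator factor (μ + 1/5)^3: pole of order 3 at -1/5, modulus 1/5.
The radius of convergence is the smallest modulus among the singular points: 1/5.
At the order-3 pole -1/5 set g(μ) = (μ - (-1/5))^3*f(μ) = 13*μ/2 - 13/14.
Order-3 pole: residue = g''(a)/2; g''(-1/5) = 0, so the residue is 0.

Radius of convergence at 0: 1/5.
At -1/5: a pole of order 3; residue 0.


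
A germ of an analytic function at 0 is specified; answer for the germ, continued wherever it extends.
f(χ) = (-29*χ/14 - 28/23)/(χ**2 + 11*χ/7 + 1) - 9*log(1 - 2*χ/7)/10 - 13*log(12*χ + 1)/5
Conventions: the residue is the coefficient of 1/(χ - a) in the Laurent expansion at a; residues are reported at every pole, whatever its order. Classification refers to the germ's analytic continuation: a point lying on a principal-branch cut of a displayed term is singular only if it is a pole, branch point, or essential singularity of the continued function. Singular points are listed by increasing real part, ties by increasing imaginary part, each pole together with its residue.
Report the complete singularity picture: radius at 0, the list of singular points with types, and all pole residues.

Radius of convergence at 0: 1/12.
At (-11/14) - ((5/14)*sqrt(3))*i: a pole of order 1; residue (-29/28) + ((1849/9660)*sqrt(3))*i.
At (-11/14) + ((5/14)*sqrt(3))*i: a pole of order 1; residue (-29/28) - ((1849/9660)*sqrt(3))*i.
At -1/12: a logarithmic branch point.
At 7/2: a logarithmic branch point.

Denominator factor (χ**2 + 11*χ/7 + 1): discriminant -75/49, complex-conjugate roots (-11/14) + ((5/14)*sqrt(3))*i and (-11/14) - ((5/14)*sqrt(3))*i; poles of order 1, moduli 1 and 1.
Branch term (-13/5)*log(1 - χ/(-1/12)): its argument vanishes at χ = -1/12, a logarithmic branch point, modulus 1/12.
Branch term (-9/10)*log(1 - χ/(7/2)): its argument vanishes at χ = 7/2, a logarithmic branch point, modulus 7/2.
The radius of convergence is the smallest modulus among the singular points: 1/12.
The branch terms are analytic at (-11/14) - ((5/14)*sqrt(3))*i and contribute nothing to the residue; only the rational part matters.
The factor χ**2 + 11*χ/7 + 1 splits as (χ - a)(χ - a') with a = (-11/14) - ((5/14)*sqrt(3))*i, a' = (-11/14) + ((5/14)*sqrt(3))*i. At the order-1 pole a set g(χ) = (χ - a)*(rational part) = [-29*χ/14 - 28/23] / (χ - a').
Simple pole: residue = g(a) at a = (-11/14) - ((5/14)*sqrt(3))*i, which is (-29/28) + ((1849/9660)*sqrt(3))*i.
The branch terms are analytic at (-11/14) + ((5/14)*sqrt(3))*i and contribute nothing to the residue; only the rational part matters.
The factor χ**2 + 11*χ/7 + 1 splits as (χ - a)(χ - a') with a = (-11/14) + ((5/14)*sqrt(3))*i, a' = (-11/14) - ((5/14)*sqrt(3))*i. At the order-1 pole a set g(χ) = (χ - a)*(rational part) = [-29*χ/14 - 28/23] / (χ - a').
Simple pole: residue = g(a) at a = (-11/14) + ((5/14)*sqrt(3))*i, which is (-29/28) - ((1849/9660)*sqrt(3))*i.
List the singular points by increasing real part (a conjugate pair: the negative imaginary part first).


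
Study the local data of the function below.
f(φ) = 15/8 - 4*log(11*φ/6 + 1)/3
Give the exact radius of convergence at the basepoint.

The radius of convergence is 6/11.

Branch term (-4/3)*log(1 - φ/(-6/11)): its argument vanishes at φ = -6/11, a logarithmic branch point, modulus 6/11.
The radius of convergence is the smallest modulus among the singular points: 6/11.


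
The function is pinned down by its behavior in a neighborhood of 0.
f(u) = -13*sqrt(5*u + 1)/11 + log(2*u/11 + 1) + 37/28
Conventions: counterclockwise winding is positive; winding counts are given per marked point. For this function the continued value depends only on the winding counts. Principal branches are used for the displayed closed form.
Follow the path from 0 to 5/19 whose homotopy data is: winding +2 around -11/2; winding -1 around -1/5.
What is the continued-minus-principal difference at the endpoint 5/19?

The rational part is single-valued and drops out of the difference; each branch term changes only by its own monodromy.
(-13/11)*sqrt(1 - u/(-1/5)): winding -1 is odd, the square root flips sign, contributing -2*(-13/11)*sqrt(1 - (5/19)/(-1/5)) = -2*(-13/11)*sqrt(44/19) = (52/209)*sqrt(209).
(1)*log(1 - u/(-11/2)): each positive loop around -11/2 adds 2*pi*i to the log, so winding +2 contributes (1)*(2)*2*pi*i = (4)*pi*i.
Summing the contributions at u = 5/19 gives ((52/209)*sqrt(209)) + ((4)*pi)*i.

Continued minus principal equals ((52/209)*sqrt(209)) + ((4)*pi)*i.


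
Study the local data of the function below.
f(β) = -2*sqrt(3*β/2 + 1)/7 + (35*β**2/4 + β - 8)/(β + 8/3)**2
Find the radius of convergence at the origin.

The radius of convergence is 2/3.

Denominator factor (β + 8/3)^2: pole of order 2 at -8/3, modulus 8/3.
Branch term (-2/7)*sqrt(1 - β/(-2/3)): its argument vanishes at β = -2/3, a square-root branch point, modulus 2/3.
The radius of convergence is the smallest modulus among the singular points: 2/3.


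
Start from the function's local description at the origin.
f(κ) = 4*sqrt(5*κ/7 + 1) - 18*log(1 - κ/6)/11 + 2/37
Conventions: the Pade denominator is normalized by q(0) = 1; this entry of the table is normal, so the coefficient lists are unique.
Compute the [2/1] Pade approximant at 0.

Taylor coefficients needed (expand at 0): a_0 = 150/37, a_1 = 131/77, a_2 = -501/2156, a_3 = 6359/67914.
Write the denominator as Q(κ) = 1 + q1*κ. Requiring Q*f - P = O(κ^4) with deg P <= 2 kills the coefficients of κ^3..κ^3 in Q*f:
  κ^3: a_3 + q1*a_2 = 0, i.e. 6359/67914 + (-501/2156)*q1 = 0.
Solving this linear system: q1 = 12718/31563.
The numerator is Q*f truncated at degree 2: P0 = a_0 = 150/37; P1 = a_1 + q1*a_0 = 14279941/4282047; P2 = a_2 + q1*a_1 = 4405223/9721404.

The Pade approximant has numerator coefficients [150/37, 14279941/4282047, 4405223/9721404]; denominator coefficients [1, 12718/31563].


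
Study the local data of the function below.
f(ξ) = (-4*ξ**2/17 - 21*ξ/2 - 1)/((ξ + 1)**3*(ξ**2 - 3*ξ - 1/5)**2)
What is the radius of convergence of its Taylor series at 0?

The radius of convergence is -3/2 + (7/10)*sqrt(5).

Denominator factor (ξ + 1)^3: pole of order 3 at -1, modulus 1.
Denominator factor (ξ**2 - 3*ξ - 1/5)^2: discriminant 49/5, real irrational roots 3/2 + (7/10)*sqrt(5) and 3/2 - (7/10)*sqrt(5); poles of order 2, moduli 3/2 + (7/10)*sqrt(5) and -3/2 + (7/10)*sqrt(5).
The radius of convergence is the smallest modulus among the singular points: -3/2 + (7/10)*sqrt(5).


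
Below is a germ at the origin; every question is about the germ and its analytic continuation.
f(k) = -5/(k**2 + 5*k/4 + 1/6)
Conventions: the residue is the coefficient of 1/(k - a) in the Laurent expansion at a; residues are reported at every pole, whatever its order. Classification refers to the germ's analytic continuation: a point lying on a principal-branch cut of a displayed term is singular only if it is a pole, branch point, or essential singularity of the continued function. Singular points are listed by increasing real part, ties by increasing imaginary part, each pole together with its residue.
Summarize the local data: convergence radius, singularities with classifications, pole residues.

Radius of convergence at 0: 5/8 - (1/24)*sqrt(129).
At -5/8 - (1/24)*sqrt(129): a pole of order 1; residue (20/43)*sqrt(129).
At -5/8 + (1/24)*sqrt(129): a pole of order 1; residue -(20/43)*sqrt(129).

Denominator factor (k**2 + 5*k/4 + 1/6): discriminant 43/48, real irrational roots -5/8 + (1/24)*sqrt(129) and -5/8 - (1/24)*sqrt(129); poles of order 1, moduli 5/8 - (1/24)*sqrt(129) and 5/8 + (1/24)*sqrt(129).
The radius of convergence is the smallest modulus among the singular points: 5/8 - (1/24)*sqrt(129).
The factor k**2 + 5*k/4 + 1/6 splits as (k - a)(k - a') with a = -5/8 - (1/24)*sqrt(129), a' = -5/8 + (1/24)*sqrt(129). At the order-1 pole a set g(k) = (k - a)*f(k) = [-5] / (k - a').
Simple pole: residue = g(a) at a = -5/8 - (1/24)*sqrt(129), which is (20/43)*sqrt(129).
The factor k**2 + 5*k/4 + 1/6 splits as (k - a)(k - a') with a = -5/8 + (1/24)*sqrt(129), a' = -5/8 - (1/24)*sqrt(129). At the order-1 pole a set g(k) = (k - a)*f(k) = [-5] / (k - a').
Simple pole: residue = g(a) at a = -5/8 + (1/24)*sqrt(129), which is -(20/43)*sqrt(129).
List the singular points by increasing real part (a conjugate pair: the negative imaginary part first).


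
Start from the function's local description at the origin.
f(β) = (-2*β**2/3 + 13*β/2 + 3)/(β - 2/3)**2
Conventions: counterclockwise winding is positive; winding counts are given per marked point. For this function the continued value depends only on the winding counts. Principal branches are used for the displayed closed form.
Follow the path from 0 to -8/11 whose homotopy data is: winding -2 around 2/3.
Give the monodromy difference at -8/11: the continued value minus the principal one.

Continued minus principal equals 0.

The function is rational, hence single-valued: continuing it around any pole returns the same value, so the difference is 0.


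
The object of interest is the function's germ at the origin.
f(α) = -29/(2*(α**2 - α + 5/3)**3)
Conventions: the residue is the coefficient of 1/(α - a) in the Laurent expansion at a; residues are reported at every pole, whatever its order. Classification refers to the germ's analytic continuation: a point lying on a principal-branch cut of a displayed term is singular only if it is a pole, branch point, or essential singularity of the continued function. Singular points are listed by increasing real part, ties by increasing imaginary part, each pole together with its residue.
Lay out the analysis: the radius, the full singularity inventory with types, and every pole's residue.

Radius of convergence at 0: (1/3)*sqrt(15).
At (1/2) - ((1/6)*sqrt(51))*i: a pole of order 3; residue -((783/4913)*sqrt(51))*i.
At (1/2) + ((1/6)*sqrt(51))*i: a pole of order 3; residue ((783/4913)*sqrt(51))*i.

Denominator factor (α**2 - α + 5/3)^3: discriminant -17/3, complex-conjugate roots (1/2) + ((1/6)*sqrt(51))*i and (1/2) - ((1/6)*sqrt(51))*i; poles of order 3, moduli (1/3)*sqrt(15) and (1/3)*sqrt(15).
The radius of convergence is the smallest modulus among the singular points: (1/3)*sqrt(15).
The factor α**2 - α + 5/3 splits as (α - a)(α - a') with a = (1/2) - ((1/6)*sqrt(51))*i, a' = (1/2) + ((1/6)*sqrt(51))*i. At the order-3 pole a set g(α) = (α - a)^3*f(α) = [-29/2] / (α - a')^3.
Order-3 pole: residue = g''(a)/2; g''((1/2) - ((1/6)*sqrt(51))*i) = -((1566/4913)*sqrt(51))*i, so the residue is -((783/4913)*sqrt(51))*i.
The factor α**2 - α + 5/3 splits as (α - a)(α - a') with a = (1/2) + ((1/6)*sqrt(51))*i, a' = (1/2) - ((1/6)*sqrt(51))*i. At the order-3 pole a set g(α) = (α - a)^3*f(α) = [-29/2] / (α - a')^3.
Order-3 pole: residue = g''(a)/2; g''((1/2) + ((1/6)*sqrt(51))*i) = ((1566/4913)*sqrt(51))*i, so the residue is ((783/4913)*sqrt(51))*i.
List the singular points by increasing real part (a conjugate pair: the negative imaginary part first).


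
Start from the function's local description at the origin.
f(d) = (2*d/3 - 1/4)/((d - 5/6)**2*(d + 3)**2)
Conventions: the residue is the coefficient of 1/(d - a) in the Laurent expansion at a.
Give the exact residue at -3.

The residue is -420/12167.

At the order-2 pole -3 set g(d) = (d - (-3))^2*f(d) = (2*d/3 - 1/4)/(d - 5/6)**2.
Order-2 pole: residue = g'(a); g'(-3) = -420/12167, so the residue is -420/12167.


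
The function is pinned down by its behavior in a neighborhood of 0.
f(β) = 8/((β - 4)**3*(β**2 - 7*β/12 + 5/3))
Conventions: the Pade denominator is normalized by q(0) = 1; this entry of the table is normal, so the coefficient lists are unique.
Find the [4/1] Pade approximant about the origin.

Taylor coefficients needed (expand at 0): a_0 = -3/40, a_1 = -33/400, a_2 = -3/250, a_3 = 5373/160000, a_4 = 93177/6400000, a_5 = -530919/32000000.
Write the denominator as Q(β) = 1 + q1*β. Requiring Q*f - P = O(β^6) with deg P <= 4 kills the coefficients of β^5..β^5 in Q*f:
  β^5: a_5 + q1*a_4 = 0, i.e. -530919/32000000 + (93177/6400000)*q1 = 0.
Solving this linear system: q1 = 58991/51765.
The numerator is Q*f truncated at degree 4: P0 = a_0 = -3/40; P1 = a_1 + q1*a_0 = -46373/276080; P2 = a_2 + q1*a_1 = -29269/276080; P3 = a_3 + q1*a_2 = 87931/4417280; P4 = a_4 + q1*a_3 = 1866843/35338240.

The Pade approximant has numerator coefficients [-3/40, -46373/276080, -29269/276080, 87931/4417280, 1866843/35338240]; denominator coefficients [1, 58991/51765].


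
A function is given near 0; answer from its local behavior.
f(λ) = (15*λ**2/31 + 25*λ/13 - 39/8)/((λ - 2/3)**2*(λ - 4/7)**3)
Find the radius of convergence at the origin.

Denominator factor (λ - 2/3)^2: pole of order 2 at 2/3, modulus 2/3.
Denominator factor (λ - 4/7)^3: pole of order 3 at 4/7, modulus 4/7.
The radius of convergence is the smallest modulus among the singular points: 4/7.

The radius of convergence is 4/7.


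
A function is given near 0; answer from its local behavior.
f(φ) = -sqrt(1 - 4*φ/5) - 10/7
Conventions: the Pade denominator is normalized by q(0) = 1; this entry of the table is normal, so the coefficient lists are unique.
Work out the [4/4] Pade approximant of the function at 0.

The Pade approximant has numerator coefficients [-17/7, 19/5, -339/175, 62/175, -73/4375]; denominator coefficients [1, -7/5, 3/5, -2/25, 1/625].

Taylor coefficients needed (expand at 0): a_0 = -17/7, a_1 = 2/5, a_2 = 2/25, a_3 = 4/125, a_4 = 2/125, a_5 = 28/3125, a_6 = 84/15625, a_7 = 264/78125, a_8 = 858/390625.
Write the denominator as Q(φ) = 1 + q1*φ + q2*φ^2 + q3*φ^3 + q4*φ^4. Requiring Q*f - P = O(φ^9) with deg P <= 4 kills the coefficients of φ^5..φ^8 in Q*f:
  φ^5: a_5 + q1*a_4 + q2*a_3 + q3*a_2 + q4*a_1 = 0, i.e. 28/3125 + (2/125)*q1 + (4/125)*q2 + (2/25)*q3 + (2/5)*q4 = 0.
  φ^6: a_6 + q1*a_5 + q2*a_4 + q3*a_3 + q4*a_2 = 0, i.e. 84/15625 + (28/3125)*q1 + (2/125)*q2 + (4/125)*q3 + (2/25)*q4 = 0.
  φ^7: a_7 + q1*a_6 + q2*a_5 + q3*a_4 + q4*a_3 = 0, i.e. 264/78125 + (84/15625)*q1 + (28/3125)*q2 + (2/125)*q3 + (4/125)*q4 = 0.
  φ^8: a_8 + q1*a_7 + q2*a_6 + q3*a_5 + q4*a_4 = 0, i.e. 858/390625 + (264/78125)*q1 + (84/15625)*q2 + (28/3125)*q3 + (2/125)*q4 = 0.
Solving this linear system: q1 = -7/5, q2 = 3/5, q3 = -2/25, q4 = 1/625.
The numerator is Q*f truncated at degree 4: P0 = a_0 = -17/7; P1 = a_1 + q1*a_0 = 19/5; P2 = a_2 + q1*a_1 + q2*a_0 = -339/175; P3 = a_3 + q1*a_2 + q2*a_1 + q3*a_0 = 62/175; P4 = a_4 + q1*a_3 + q2*a_2 + q3*a_1 + q4*a_0 = -73/4375.


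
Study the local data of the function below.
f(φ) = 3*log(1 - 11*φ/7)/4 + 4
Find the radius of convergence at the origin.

The radius of convergence is 7/11.

Branch term (3/4)*log(1 - φ/(7/11)): its argument vanishes at φ = 7/11, a logarithmic branch point, modulus 7/11.
The radius of convergence is the smallest modulus among the singular points: 7/11.


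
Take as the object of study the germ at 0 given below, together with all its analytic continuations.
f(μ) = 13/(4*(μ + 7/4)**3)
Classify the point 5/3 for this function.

Denominator factors: μ + 7/4 = 41/12 at μ = 5/3 — none vanishes.
So the germ continues analytically to 5/3.

The point is a regular point.


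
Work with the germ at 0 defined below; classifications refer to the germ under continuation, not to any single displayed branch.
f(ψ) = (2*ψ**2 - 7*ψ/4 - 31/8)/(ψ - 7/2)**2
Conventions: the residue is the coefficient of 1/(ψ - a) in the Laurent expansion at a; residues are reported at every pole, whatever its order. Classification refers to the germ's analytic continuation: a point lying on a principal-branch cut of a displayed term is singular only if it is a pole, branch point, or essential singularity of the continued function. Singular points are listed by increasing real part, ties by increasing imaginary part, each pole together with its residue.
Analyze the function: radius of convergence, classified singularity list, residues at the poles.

Denominator factor (ψ - 7/2)^2: pole of order 2 at 7/2, modulus 7/2.
The radius of convergence is the smallest modulus among the singular points: 7/2.
At the order-2 pole 7/2 set g(ψ) = (ψ - (7/2))^2*f(ψ) = 2*ψ**2 - 7*ψ/4 - 31/8.
Order-2 pole: residue = g'(a); g'(7/2) = 49/4, so the residue is 49/4.

Radius of convergence at 0: 7/2.
At 7/2: a pole of order 2; residue 49/4.


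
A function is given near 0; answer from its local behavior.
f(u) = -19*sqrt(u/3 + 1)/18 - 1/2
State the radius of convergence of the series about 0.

The radius of convergence is 3.

Branch term (-19/18)*sqrt(1 - u/(-3)): its argument vanishes at u = -3, a square-root branch point, modulus 3.
The radius of convergence is the smallest modulus among the singular points: 3.


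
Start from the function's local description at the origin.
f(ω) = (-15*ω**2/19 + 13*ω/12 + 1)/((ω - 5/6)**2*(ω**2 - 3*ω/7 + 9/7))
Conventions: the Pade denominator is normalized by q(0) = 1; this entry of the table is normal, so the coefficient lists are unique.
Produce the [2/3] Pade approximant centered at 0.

The Pade approximant has numerator coefficients [28/25, 245468235383/106827148275, 584946195631/676571939075]; denominator coefficients [1, -37711109722/21365429655, 283173488348/320481444825, -4387074729/7121809885].

Taylor coefficients needed (expand at 0): a_0 = 28/25, a_1 = 1603/375, a_2 = 793009/106875, a_3 = 16046506/1603125, a_4 = 13220347/961875, a_5 = 7208997481/360703125.
Write the denominator as Q(ω) = 1 + q1*ω + q2*ω^2 + q3*ω^3. Requiring Q*f - P = O(ω^6) with deg P <= 2 kills the coefficients of ω^3..ω^5 in Q*f:
  ω^3: a_3 + q1*a_2 + q2*a_1 + q3*a_0 = 0, i.e. 16046506/1603125 + (793009/106875)*q1 + (1603/375)*q2 + (28/25)*q3 = 0.
  ω^4: a_4 + q1*a_3 + q2*a_2 + q3*a_1 = 0, i.e. 13220347/961875 + (16046506/1603125)*q1 + (793009/106875)*q2 + (1603/375)*q3 = 0.
  ω^5: a_5 + q1*a_4 + q2*a_3 + q3*a_2 = 0, i.e. 7208997481/360703125 + (13220347/961875)*q1 + (16046506/1603125)*q2 + (793009/106875)*q3 = 0.
Solving this linear system: q1 = -37711109722/21365429655, q2 = 283173488348/320481444825, q3 = -4387074729/7121809885.
The numerator is Q*f truncated at degree 2: P0 = a_0 = 28/25; P1 = a_1 + q1*a_0 = 245468235383/106827148275; P2 = a_2 + q1*a_1 + q2*a_0 = 584946195631/676571939075.


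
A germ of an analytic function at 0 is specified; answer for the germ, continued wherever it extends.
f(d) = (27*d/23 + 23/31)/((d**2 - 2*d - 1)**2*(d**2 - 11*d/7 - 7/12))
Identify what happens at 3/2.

Denominator factors: d**2 - 11*d/7 - 7/12 = -29/42 at d = 3/2; d**2 - 2*d - 1 = -7/4 at d = 3/2 — none vanishes.
So the germ continues analytically to 3/2.

The point is a regular point.


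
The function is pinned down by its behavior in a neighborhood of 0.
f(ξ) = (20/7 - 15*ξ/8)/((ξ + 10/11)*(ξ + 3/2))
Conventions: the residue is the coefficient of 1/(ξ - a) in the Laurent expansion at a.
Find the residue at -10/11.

At the order-1 pole -10/11 set g(ξ) = (ξ - (-10/11))*f(ξ) = (20/7 - 15*ξ/8)/(ξ + 3/2).
Simple pole: residue = g(a) at a = -10/11, which is 1405/182.

The residue is 1405/182.


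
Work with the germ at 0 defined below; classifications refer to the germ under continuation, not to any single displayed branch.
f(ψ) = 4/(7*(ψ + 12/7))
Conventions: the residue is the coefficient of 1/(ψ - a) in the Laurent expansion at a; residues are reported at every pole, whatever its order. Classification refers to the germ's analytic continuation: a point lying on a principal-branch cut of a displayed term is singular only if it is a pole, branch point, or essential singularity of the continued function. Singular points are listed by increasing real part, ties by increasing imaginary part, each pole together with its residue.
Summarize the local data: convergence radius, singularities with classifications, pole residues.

Radius of convergence at 0: 12/7.
At -12/7: a pole of order 1; residue 4/7.

Denominator factor (ψ + 12/7): pole of order 1 at -12/7, modulus 12/7.
The radius of convergence is the smallest modulus among the singular points: 12/7.
At the order-1 pole -12/7 set g(ψ) = (ψ - (-12/7))*f(ψ) = 4/7.
Simple pole: residue = g(a) at a = -12/7, which is 4/7.


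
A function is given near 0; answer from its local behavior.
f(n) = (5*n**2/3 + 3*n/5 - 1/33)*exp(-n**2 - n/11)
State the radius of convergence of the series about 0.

The radius of convergence is infinite.

The factor exp(-n**2 - n/11) is entire and contributes no finite singular point.
The polynomial part has no poles.
No finite singular points: the Taylor series at 0 converges everywhere.


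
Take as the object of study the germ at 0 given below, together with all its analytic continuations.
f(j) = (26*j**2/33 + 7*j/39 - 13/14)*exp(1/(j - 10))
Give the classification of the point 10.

The point is an essential singularity.

The exponent 1/(j - (10)) has a pole at 10, so exp(1/(j - (10))) takes every nonzero value near it: an essential singularity (not a pole of any order).


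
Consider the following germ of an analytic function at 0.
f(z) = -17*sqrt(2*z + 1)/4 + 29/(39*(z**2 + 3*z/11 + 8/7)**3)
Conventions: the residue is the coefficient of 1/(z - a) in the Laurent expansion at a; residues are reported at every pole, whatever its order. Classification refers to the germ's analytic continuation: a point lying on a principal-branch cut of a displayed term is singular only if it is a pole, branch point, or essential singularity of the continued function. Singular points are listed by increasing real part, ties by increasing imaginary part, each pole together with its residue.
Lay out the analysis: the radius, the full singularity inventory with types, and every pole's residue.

Radius of convergence at 0: 1/2.
At -1/2: an algebraic (square-root) branch point.
At (-3/22) - ((1/154)*sqrt(26663))*i: a pole of order 3; residue ((457706942/718416453677)*sqrt(26663))*i.
At (-3/22) + ((1/154)*sqrt(26663))*i: a pole of order 3; residue -((457706942/718416453677)*sqrt(26663))*i.

Denominator factor (z**2 + 3*z/11 + 8/7)^3: discriminant -3809/847, complex-conjugate roots (-3/22) + ((1/154)*sqrt(26663))*i and (-3/22) - ((1/154)*sqrt(26663))*i; poles of order 3, moduli (2/7)*sqrt(14) and (2/7)*sqrt(14).
Branch term (-17/4)*sqrt(1 - z/(-1/2)): its argument vanishes at z = -1/2, a square-root branch point, modulus 1/2.
The radius of convergence is the smallest modulus among the singular points: 1/2.
The branch term is analytic at (-3/22) - ((1/154)*sqrt(26663))*i and contributes nothing to the residue; only the rational part matters.
The factor z**2 + 3*z/11 + 8/7 splits as (z - a)(z - a') with a = (-3/22) - ((1/154)*sqrt(26663))*i, a' = (-3/22) + ((1/154)*sqrt(26663))*i. At the order-3 pole a set g(z) = (z - a)^3*(rational part) = [29/39] / (z - a')^3.
Order-3 pole: residue = g''(a)/2; g''((-3/22) - ((1/154)*sqrt(26663))*i) = ((915413884/718416453677)*sqrt(26663))*i, so the residue is ((457706942/718416453677)*sqrt(26663))*i.
The branch term is analytic at (-3/22) + ((1/154)*sqrt(26663))*i and contributes nothing to the residue; only the rational part matters.
The factor z**2 + 3*z/11 + 8/7 splits as (z - a)(z - a') with a = (-3/22) + ((1/154)*sqrt(26663))*i, a' = (-3/22) - ((1/154)*sqrt(26663))*i. At the order-3 pole a set g(z) = (z - a)^3*(rational part) = [29/39] / (z - a')^3.
Order-3 pole: residue = g''(a)/2; g''((-3/22) + ((1/154)*sqrt(26663))*i) = -((915413884/718416453677)*sqrt(26663))*i, so the residue is -((457706942/718416453677)*sqrt(26663))*i.
List the singular points by increasing real part (a conjugate pair: the negative imaginary part first).


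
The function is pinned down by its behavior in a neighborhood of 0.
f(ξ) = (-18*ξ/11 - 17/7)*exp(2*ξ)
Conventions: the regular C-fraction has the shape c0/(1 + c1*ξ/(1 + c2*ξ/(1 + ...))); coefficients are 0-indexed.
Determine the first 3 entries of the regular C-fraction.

The regular C-fraction coefficients are [-17/7, -500/187, 66469/46750].

Taylor coefficients (expand at 0): a_0 = -17/7, a_1 = -500/77, a_2 = -626/77.
c0 = a_0 = -17/7. Peel one level at a time: if S = 1 + c*ξ/S' with S'(0) = 1, then c is the ξ-coefficient of S and S' = c*ξ/(S - 1).
S_1 = c0/f = 1 + (-500/187)*ξ + (132938/34969)*ξ^2 + ...; c1 = -500/187.
S_2 = c1*ξ/(S_1 - 1) = 1 + (66469/46750)*ξ + ...; c2 = 66469/46750.


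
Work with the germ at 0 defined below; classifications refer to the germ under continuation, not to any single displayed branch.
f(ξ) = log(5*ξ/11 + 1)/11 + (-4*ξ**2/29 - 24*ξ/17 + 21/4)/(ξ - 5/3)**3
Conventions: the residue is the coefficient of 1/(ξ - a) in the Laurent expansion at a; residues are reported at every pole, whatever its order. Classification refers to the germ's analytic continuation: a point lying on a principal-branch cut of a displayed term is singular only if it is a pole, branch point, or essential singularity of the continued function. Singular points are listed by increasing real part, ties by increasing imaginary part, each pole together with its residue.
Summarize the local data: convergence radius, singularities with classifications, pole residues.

Denominator factor (ξ - 5/3)^3: pole of order 3 at 5/3, modulus 5/3.
Branch term (1/11)*log(1 - ξ/(-11/5)): its argument vanishes at ξ = -11/5, a logarithmic branch point, modulus 11/5.
The radius of convergence is the smallest modulus among the singular points: 5/3.
The branch term is analytic at 5/3 and contributes nothing to the residue; only the rational part matters.
At the order-3 pole 5/3 set g(ξ) = (ξ - (5/3))^3*(rational part) = -4*ξ**2/29 - 24*ξ/17 + 21/4.
Order-3 pole: residue = g''(a)/2; g''(5/3) = -8/29, so the residue is -4/29.
List the singular points by increasing real part (a conjugate pair: the negative imaginary part first).

Radius of convergence at 0: 5/3.
At -11/5: a logarithmic branch point.
At 5/3: a pole of order 3; residue -4/29.


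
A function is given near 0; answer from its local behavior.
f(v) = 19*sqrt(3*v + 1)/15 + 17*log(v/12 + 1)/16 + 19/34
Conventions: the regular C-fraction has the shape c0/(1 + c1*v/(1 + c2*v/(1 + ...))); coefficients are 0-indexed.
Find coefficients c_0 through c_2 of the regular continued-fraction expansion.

The regular C-fraction coefficients are [931/510, -32453/29792, 308441239/170618784].

Taylor coefficients (expand at 0): a_0 = 931/510, a_1 = 1909/960, a_2 = -32917/23040.
c0 = a_0 = 931/510. Peel one level at a time: if S = 1 + c*v/S' with S'(0) = 1, then c is the v-coefficient of S and S' = c*v/(S - 1).
S_1 = c0/f = 1 + (-32453/29792)*v + (5243501063/2662689792)*v^2 + ...; c1 = -32453/29792.
S_2 = c1*v/(S_1 - 1) = 1 + (308441239/170618784)*v + ...; c2 = 308441239/170618784.


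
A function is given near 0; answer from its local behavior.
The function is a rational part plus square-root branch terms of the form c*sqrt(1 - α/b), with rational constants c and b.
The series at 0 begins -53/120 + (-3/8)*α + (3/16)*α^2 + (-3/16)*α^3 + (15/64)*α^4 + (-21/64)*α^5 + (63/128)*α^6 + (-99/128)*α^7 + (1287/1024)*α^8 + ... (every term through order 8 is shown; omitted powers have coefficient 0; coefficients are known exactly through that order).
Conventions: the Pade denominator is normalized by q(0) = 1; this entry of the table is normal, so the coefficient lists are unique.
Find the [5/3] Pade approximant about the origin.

The Pade approximant has numerator coefficients [-53/120, -597/320, -411/160, -79/64, -15/128, 3/512]; denominator coefficients [1, 27/8, 27/8, 15/16].

Taylor coefficients needed (read off): a_0 = -53/120, a_1 = -3/8, a_2 = 3/16, a_3 = -3/16, a_4 = 15/64, a_5 = -21/64, a_6 = 63/128, a_7 = -99/128, a_8 = 1287/1024.
Write the denominator as Q(α) = 1 + q1*α + q2*α^2 + q3*α^3. Requiring Q*f - P = O(α^9) with deg P <= 5 kills the coefficients of α^6..α^8 in Q*f:
  α^6: a_6 + q1*a_5 + q2*a_4 + q3*a_3 = 0, i.e. 63/128 + (-21/64)*q1 + (15/64)*q2 + (-3/16)*q3 = 0.
  α^7: a_7 + q1*a_6 + q2*a_5 + q3*a_4 = 0, i.e. -99/128 + (63/128)*q1 + (-21/64)*q2 + (15/64)*q3 = 0.
  α^8: a_8 + q1*a_7 + q2*a_6 + q3*a_5 = 0, i.e. 1287/1024 + (-99/128)*q1 + (63/128)*q2 + (-21/64)*q3 = 0.
Solving this linear system: q1 = 27/8, q2 = 27/8, q3 = 15/16.
The numerator is Q*f truncated at degree 5: P0 = a_0 = -53/120; P1 = a_1 + q1*a_0 = -597/320; P2 = a_2 + q1*a_1 + q2*a_0 = -411/160; P3 = a_3 + q1*a_2 + q2*a_1 + q3*a_0 = -79/64; P4 = a_4 + q1*a_3 + q2*a_2 + q3*a_1 = -15/128; P5 = a_5 + q1*a_4 + q2*a_3 + q3*a_2 = 3/512.


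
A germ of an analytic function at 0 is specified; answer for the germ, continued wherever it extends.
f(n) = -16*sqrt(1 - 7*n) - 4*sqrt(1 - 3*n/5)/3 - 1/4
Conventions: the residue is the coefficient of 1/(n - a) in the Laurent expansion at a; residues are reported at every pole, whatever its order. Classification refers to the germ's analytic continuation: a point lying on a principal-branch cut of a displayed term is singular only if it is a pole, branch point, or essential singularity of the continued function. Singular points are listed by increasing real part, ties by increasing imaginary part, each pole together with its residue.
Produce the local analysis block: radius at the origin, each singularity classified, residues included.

Branch term (-16)*sqrt(1 - n/(1/7)): its argument vanishes at n = 1/7, a square-root branch point, modulus 1/7.
Branch term (-4/3)*sqrt(1 - n/(5/3)): its argument vanishes at n = 5/3, a square-root branch point, modulus 5/3.
The radius of convergence is the smallest modulus among the singular points: 1/7.
List the singular points by increasing real part (a conjugate pair: the negative imaginary part first).

Radius of convergence at 0: 1/7.
At 1/7: an algebraic (square-root) branch point.
At 5/3: an algebraic (square-root) branch point.


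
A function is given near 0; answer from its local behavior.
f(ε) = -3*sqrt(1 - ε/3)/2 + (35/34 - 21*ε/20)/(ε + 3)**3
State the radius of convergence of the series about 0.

The radius of convergence is 3.

Denominator factor (ε + 3)^3: pole of order 3 at -3, modulus 3.
Branch term (-3/2)*sqrt(1 - ε/(3)): its argument vanishes at ε = 3, a square-root branch point, modulus 3.
The radius of convergence is the smallest modulus among the singular points: 3.


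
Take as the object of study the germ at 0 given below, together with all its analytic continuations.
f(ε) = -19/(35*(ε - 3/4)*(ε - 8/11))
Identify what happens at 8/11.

The point is a pole of order 1.

The denominator factor ε - 8/11 vanishes at 8/11 and appears to the power 1; the numerator there equals -19/35, nonzero, and no other factor vanishes.
Hence a pole whose order is the multiplicity, 1.


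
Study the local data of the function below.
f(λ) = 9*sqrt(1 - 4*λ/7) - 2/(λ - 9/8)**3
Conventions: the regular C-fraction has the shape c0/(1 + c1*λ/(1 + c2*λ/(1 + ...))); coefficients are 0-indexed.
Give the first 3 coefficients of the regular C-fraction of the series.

Taylor coefficients (expand at 0): a_0 = 7585/729, a_1 = 17978/15309, a_2 = 6068234/964467.
c0 = a_0 = 7585/729. Peel one level at a time: if S = 1 + c*λ/S' with S'(0) = 1, then c is the λ-coefficient of S and S' = c*λ/(S - 1).
S_1 = c0/f = 1 + (-17978/159285)*λ + (-45057929438/76115133675)*λ^2 + ...; c1 = -17978/159285.
S_2 = c1*λ/(S_1 - 1) = 1 + (-22528964719/4295438595)*λ + ...; c2 = -22528964719/4295438595.

The regular C-fraction coefficients are [7585/729, -17978/159285, -22528964719/4295438595].


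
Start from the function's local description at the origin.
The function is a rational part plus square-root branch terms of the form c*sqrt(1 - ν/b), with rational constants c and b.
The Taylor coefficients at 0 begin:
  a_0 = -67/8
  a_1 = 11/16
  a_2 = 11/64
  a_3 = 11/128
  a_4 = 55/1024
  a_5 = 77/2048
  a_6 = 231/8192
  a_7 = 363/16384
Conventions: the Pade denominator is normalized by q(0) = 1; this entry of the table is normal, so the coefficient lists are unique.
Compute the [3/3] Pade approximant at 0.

Taylor coefficients needed (read off): a_0 = -67/8, a_1 = 11/16, a_2 = 11/64, a_3 = 11/128, a_4 = 55/1024, a_5 = 77/2048, a_6 = 231/8192.
Write the denominator as Q(ν) = 1 + q1*ν + q2*ν^2 + q3*ν^3. Requiring Q*f - P = O(ν^7) with deg P <= 3 kills the coefficients of ν^4..ν^6 in Q*f:
  ν^4: a_4 + q1*a_3 + q2*a_2 + q3*a_1 = 0, i.e. 55/1024 + (11/128)*q1 + (11/64)*q2 + (11/16)*q3 = 0.
  ν^5: a_5 + q1*a_4 + q2*a_3 + q3*a_2 = 0, i.e. 77/2048 + (55/1024)*q1 + (11/128)*q2 + (11/64)*q3 = 0.
  ν^6: a_6 + q1*a_5 + q2*a_4 + q3*a_3 = 0, i.e. 231/8192 + (77/2048)*q1 + (55/1024)*q2 + (11/128)*q3 = 0.
Solving this linear system: q1 = -5/4, q2 = 3/8, q3 = -1/64.
The numerator is Q*f truncated at degree 3: P0 = a_0 = -67/8; P1 = a_1 + q1*a_0 = 357/32; P2 = a_2 + q1*a_1 + q2*a_0 = -245/64; P3 = a_3 + q1*a_2 + q2*a_1 + q3*a_0 = 133/512.

The Pade approximant has numerator coefficients [-67/8, 357/32, -245/64, 133/512]; denominator coefficients [1, -5/4, 3/8, -1/64].


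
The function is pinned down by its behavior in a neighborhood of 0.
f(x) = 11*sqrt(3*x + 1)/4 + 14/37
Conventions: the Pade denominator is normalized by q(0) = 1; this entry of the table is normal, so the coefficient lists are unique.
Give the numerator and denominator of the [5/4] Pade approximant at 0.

Taylor coefficients needed (expand at 0): a_0 = 463/148, a_1 = 33/8, a_2 = -99/32, a_3 = 297/64, a_4 = -4455/512, a_5 = 18711/1024, a_6 = -168399/4096, a_7 = 793881/8192, a_8 = -30961359/131072, a_9 = 154806795/262144.
Write the denominator as Q(x) = 1 + q1*x + q2*x^2 + q3*x^3 + q4*x^4. Requiring Q*f - P = O(x^10) with deg P <= 5 kills the coefficients of x^6..x^9 in Q*f:
  x^6: a_6 + q1*a_5 + q2*a_4 + q3*a_3 + q4*a_2 = 0, i.e. -168399/4096 + (18711/1024)*q1 + (-4455/512)*q2 + (297/64)*q3 + (-99/32)*q4 = 0.
  x^7: a_7 + q1*a_6 + q2*a_5 + q3*a_4 + q4*a_3 = 0, i.e. 793881/8192 + (-168399/4096)*q1 + (18711/1024)*q2 + (-4455/512)*q3 + (297/64)*q4 = 0.
  x^8: a_8 + q1*a_7 + q2*a_6 + q3*a_5 + q4*a_4 = 0, i.e. -30961359/131072 + (793881/8192)*q1 + (-168399/4096)*q2 + (18711/1024)*q3 + (-4455/512)*q4 = 0.
  x^9: a_9 + q1*a_8 + q2*a_7 + q3*a_6 + q4*a_5 = 0, i.e. 154806795/262144 + (-30961359/131072)*q1 + (793881/8192)*q2 + (-168399/4096)*q3 + (18711/1024)*q4 = 0.
Solving this linear system: q1 = 6, q2 = 189/16, q3 = 135/16, q4 = 405/256.
The numerator is Q*f truncated at degree 5: P0 = a_0 = 463/148; P1 = a_1 + q1*a_0 = 6777/296; P2 = a_2 + q1*a_1 + q2*a_0 = 138789/2368; P3 = a_3 + q1*a_2 + q2*a_1 + q3*a_0 = 289845/4736; P4 = a_4 + q1*a_3 + q2*a_2 + q3*a_1 + q4*a_0 = 846855/37888; P5 = a_5 + q1*a_4 + q2*a_3 + q3*a_2 + q4*a_1 = 2673/2048.

The Pade approximant has numerator coefficients [463/148, 6777/296, 138789/2368, 289845/4736, 846855/37888, 2673/2048]; denominator coefficients [1, 6, 189/16, 135/16, 405/256].
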